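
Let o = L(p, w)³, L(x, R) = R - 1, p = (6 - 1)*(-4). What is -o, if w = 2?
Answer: -1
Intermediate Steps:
p = -20 (p = 5*(-4) = -20)
L(x, R) = -1 + R
o = 1 (o = (-1 + 2)³ = 1³ = 1)
-o = -1*1 = -1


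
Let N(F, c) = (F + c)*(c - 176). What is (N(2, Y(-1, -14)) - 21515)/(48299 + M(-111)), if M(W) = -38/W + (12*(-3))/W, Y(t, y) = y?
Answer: -57705/144899 ≈ -0.39824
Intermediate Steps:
M(W) = -74/W (M(W) = -38/W - 36/W = -74/W)
N(F, c) = (-176 + c)*(F + c) (N(F, c) = (F + c)*(-176 + c) = (-176 + c)*(F + c))
(N(2, Y(-1, -14)) - 21515)/(48299 + M(-111)) = (((-14)² - 176*2 - 176*(-14) + 2*(-14)) - 21515)/(48299 - 74/(-111)) = ((196 - 352 + 2464 - 28) - 21515)/(48299 - 74*(-1/111)) = (2280 - 21515)/(48299 + ⅔) = -19235/144899/3 = -19235*3/144899 = -57705/144899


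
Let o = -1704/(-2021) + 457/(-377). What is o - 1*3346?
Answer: -2549655471/761917 ≈ -3346.4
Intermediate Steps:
o = -281189/761917 (o = -1704*(-1/2021) + 457*(-1/377) = 1704/2021 - 457/377 = -281189/761917 ≈ -0.36905)
o - 1*3346 = -281189/761917 - 1*3346 = -281189/761917 - 3346 = -2549655471/761917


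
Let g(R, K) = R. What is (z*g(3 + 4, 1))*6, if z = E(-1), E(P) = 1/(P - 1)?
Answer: -21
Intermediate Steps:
E(P) = 1/(-1 + P)
z = -½ (z = 1/(-1 - 1) = 1/(-2) = -½ ≈ -0.50000)
(z*g(3 + 4, 1))*6 = -(3 + 4)/2*6 = -½*7*6 = -7/2*6 = -21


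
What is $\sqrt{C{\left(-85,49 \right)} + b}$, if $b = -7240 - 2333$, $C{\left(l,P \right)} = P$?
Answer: $2 i \sqrt{2381} \approx 97.591 i$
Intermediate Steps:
$b = -9573$
$\sqrt{C{\left(-85,49 \right)} + b} = \sqrt{49 - 9573} = \sqrt{-9524} = 2 i \sqrt{2381}$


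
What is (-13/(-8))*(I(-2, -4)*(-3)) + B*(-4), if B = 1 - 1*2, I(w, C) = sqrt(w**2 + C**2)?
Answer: 4 - 39*sqrt(5)/4 ≈ -17.802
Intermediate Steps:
I(w, C) = sqrt(C**2 + w**2)
B = -1 (B = 1 - 2 = -1)
(-13/(-8))*(I(-2, -4)*(-3)) + B*(-4) = (-13/(-8))*(sqrt((-4)**2 + (-2)**2)*(-3)) - 1*(-4) = (-13*(-1/8))*(sqrt(16 + 4)*(-3)) + 4 = 13*(sqrt(20)*(-3))/8 + 4 = 13*((2*sqrt(5))*(-3))/8 + 4 = 13*(-6*sqrt(5))/8 + 4 = -39*sqrt(5)/4 + 4 = 4 - 39*sqrt(5)/4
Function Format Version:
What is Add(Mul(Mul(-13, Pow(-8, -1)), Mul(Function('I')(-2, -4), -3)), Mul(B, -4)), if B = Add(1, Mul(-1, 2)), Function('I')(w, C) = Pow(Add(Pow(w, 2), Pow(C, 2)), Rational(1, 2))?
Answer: Add(4, Mul(Rational(-39, 4), Pow(5, Rational(1, 2)))) ≈ -17.802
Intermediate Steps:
Function('I')(w, C) = Pow(Add(Pow(C, 2), Pow(w, 2)), Rational(1, 2))
B = -1 (B = Add(1, -2) = -1)
Add(Mul(Mul(-13, Pow(-8, -1)), Mul(Function('I')(-2, -4), -3)), Mul(B, -4)) = Add(Mul(Mul(-13, Pow(-8, -1)), Mul(Pow(Add(Pow(-4, 2), Pow(-2, 2)), Rational(1, 2)), -3)), Mul(-1, -4)) = Add(Mul(Mul(-13, Rational(-1, 8)), Mul(Pow(Add(16, 4), Rational(1, 2)), -3)), 4) = Add(Mul(Rational(13, 8), Mul(Pow(20, Rational(1, 2)), -3)), 4) = Add(Mul(Rational(13, 8), Mul(Mul(2, Pow(5, Rational(1, 2))), -3)), 4) = Add(Mul(Rational(13, 8), Mul(-6, Pow(5, Rational(1, 2)))), 4) = Add(Mul(Rational(-39, 4), Pow(5, Rational(1, 2))), 4) = Add(4, Mul(Rational(-39, 4), Pow(5, Rational(1, 2))))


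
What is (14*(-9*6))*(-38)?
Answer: 28728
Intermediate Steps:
(14*(-9*6))*(-38) = (14*(-54))*(-38) = -756*(-38) = 28728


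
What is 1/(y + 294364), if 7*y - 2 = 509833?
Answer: 7/2570383 ≈ 2.7233e-6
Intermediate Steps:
y = 509835/7 (y = 2/7 + (1/7)*509833 = 2/7 + 509833/7 = 509835/7 ≈ 72834.)
1/(y + 294364) = 1/(509835/7 + 294364) = 1/(2570383/7) = 7/2570383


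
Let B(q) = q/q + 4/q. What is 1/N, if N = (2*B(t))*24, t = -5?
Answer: 5/48 ≈ 0.10417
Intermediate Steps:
B(q) = 1 + 4/q
N = 48/5 (N = (2*((4 - 5)/(-5)))*24 = (2*(-⅕*(-1)))*24 = (2*(⅕))*24 = (⅖)*24 = 48/5 ≈ 9.6000)
1/N = 1/(48/5) = 5/48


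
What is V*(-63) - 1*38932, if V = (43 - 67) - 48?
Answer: -34396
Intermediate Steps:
V = -72 (V = -24 - 48 = -72)
V*(-63) - 1*38932 = -72*(-63) - 1*38932 = 4536 - 38932 = -34396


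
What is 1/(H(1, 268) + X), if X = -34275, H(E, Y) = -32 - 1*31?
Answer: -1/34338 ≈ -2.9122e-5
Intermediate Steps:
H(E, Y) = -63 (H(E, Y) = -32 - 31 = -63)
1/(H(1, 268) + X) = 1/(-63 - 34275) = 1/(-34338) = -1/34338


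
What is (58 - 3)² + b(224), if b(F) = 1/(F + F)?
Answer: 1355201/448 ≈ 3025.0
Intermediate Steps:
b(F) = 1/(2*F)
(58 - 3)² + b(224) = (58 - 3)² + (½)/224 = 55² + (½)*(1/224) = 3025 + 1/448 = 1355201/448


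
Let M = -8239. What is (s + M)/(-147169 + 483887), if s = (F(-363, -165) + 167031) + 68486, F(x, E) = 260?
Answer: 113769/168359 ≈ 0.67575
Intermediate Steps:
s = 235777 (s = (260 + 167031) + 68486 = 167291 + 68486 = 235777)
(s + M)/(-147169 + 483887) = (235777 - 8239)/(-147169 + 483887) = 227538/336718 = 227538*(1/336718) = 113769/168359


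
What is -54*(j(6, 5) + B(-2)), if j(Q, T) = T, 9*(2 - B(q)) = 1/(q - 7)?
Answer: -1136/3 ≈ -378.67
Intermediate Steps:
B(q) = 2 - 1/(9*(-7 + q)) (B(q) = 2 - 1/(9*(q - 7)) = 2 - 1/(9*(-7 + q)))
-54*(j(6, 5) + B(-2)) = -54*(5 + (-127 + 18*(-2))/(9*(-7 - 2))) = -54*(5 + (⅑)*(-127 - 36)/(-9)) = -54*(5 + (⅑)*(-⅑)*(-163)) = -54*(5 + 163/81) = -54*568/81 = -1136/3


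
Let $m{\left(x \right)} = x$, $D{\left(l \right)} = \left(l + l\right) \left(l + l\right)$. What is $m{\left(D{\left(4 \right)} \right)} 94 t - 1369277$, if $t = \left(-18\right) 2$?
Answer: $-1585853$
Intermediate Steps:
$D{\left(l \right)} = 4 l^{2}$ ($D{\left(l \right)} = 2 l 2 l = 4 l^{2}$)
$t = -36$
$m{\left(D{\left(4 \right)} \right)} 94 t - 1369277 = 4 \cdot 4^{2} \cdot 94 \left(-36\right) - 1369277 = 4 \cdot 16 \cdot 94 \left(-36\right) - 1369277 = 64 \cdot 94 \left(-36\right) - 1369277 = 6016 \left(-36\right) - 1369277 = -216576 - 1369277 = -1585853$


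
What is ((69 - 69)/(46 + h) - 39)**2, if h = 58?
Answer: 1521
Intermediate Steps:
((69 - 69)/(46 + h) - 39)**2 = ((69 - 69)/(46 + 58) - 39)**2 = (0/104 - 39)**2 = (0*(1/104) - 39)**2 = (0 - 39)**2 = (-39)**2 = 1521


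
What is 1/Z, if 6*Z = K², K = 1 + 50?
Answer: 2/867 ≈ 0.0023068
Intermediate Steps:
K = 51
Z = 867/2 (Z = (⅙)*51² = (⅙)*2601 = 867/2 ≈ 433.50)
1/Z = 1/(867/2) = 2/867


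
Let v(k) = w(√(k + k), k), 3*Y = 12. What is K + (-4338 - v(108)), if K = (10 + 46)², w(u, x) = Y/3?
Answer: -3610/3 ≈ -1203.3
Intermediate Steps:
Y = 4 (Y = (⅓)*12 = 4)
w(u, x) = 4/3
v(k) = 4/3
K = 3136 (K = 56² = 3136)
K + (-4338 - v(108)) = 3136 + (-4338 - 1*4/3) = 3136 + (-4338 - 4/3) = 3136 - 13018/3 = -3610/3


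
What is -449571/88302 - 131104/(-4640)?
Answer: 98861833/4267930 ≈ 23.164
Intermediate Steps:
-449571/88302 - 131104/(-4640) = -449571*1/88302 - 131104*(-1/4640) = -149857/29434 + 4097/145 = 98861833/4267930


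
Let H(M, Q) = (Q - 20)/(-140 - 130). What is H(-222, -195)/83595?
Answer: 43/4514130 ≈ 9.5256e-6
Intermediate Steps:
H(M, Q) = 2/27 - Q/270 (H(M, Q) = (-20 + Q)/(-270) = (-20 + Q)*(-1/270) = 2/27 - Q/270)
H(-222, -195)/83595 = (2/27 - 1/270*(-195))/83595 = (2/27 + 13/18)*(1/83595) = (43/54)*(1/83595) = 43/4514130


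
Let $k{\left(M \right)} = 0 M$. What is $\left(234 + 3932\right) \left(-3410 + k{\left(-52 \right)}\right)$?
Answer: $-14206060$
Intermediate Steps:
$k{\left(M \right)} = 0$
$\left(234 + 3932\right) \left(-3410 + k{\left(-52 \right)}\right) = \left(234 + 3932\right) \left(-3410 + 0\right) = 4166 \left(-3410\right) = -14206060$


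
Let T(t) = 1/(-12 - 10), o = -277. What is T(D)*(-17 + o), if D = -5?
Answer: 147/11 ≈ 13.364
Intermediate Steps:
T(t) = -1/22 (T(t) = 1/(-22) = -1/22)
T(D)*(-17 + o) = -(-17 - 277)/22 = -1/22*(-294) = 147/11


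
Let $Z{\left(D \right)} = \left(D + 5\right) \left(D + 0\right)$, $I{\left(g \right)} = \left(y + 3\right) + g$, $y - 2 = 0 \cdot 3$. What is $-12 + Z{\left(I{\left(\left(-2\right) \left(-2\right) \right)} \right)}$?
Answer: $114$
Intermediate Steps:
$y = 2$ ($y = 2 + 0 \cdot 3 = 2 + 0 = 2$)
$I{\left(g \right)} = 5 + g$ ($I{\left(g \right)} = \left(2 + 3\right) + g = 5 + g$)
$Z{\left(D \right)} = D \left(5 + D\right)$ ($Z{\left(D \right)} = \left(5 + D\right) D = D \left(5 + D\right)$)
$-12 + Z{\left(I{\left(\left(-2\right) \left(-2\right) \right)} \right)} = -12 + \left(5 - -4\right) \left(5 + \left(5 - -4\right)\right) = -12 + \left(5 + 4\right) \left(5 + \left(5 + 4\right)\right) = -12 + 9 \left(5 + 9\right) = -12 + 9 \cdot 14 = -12 + 126 = 114$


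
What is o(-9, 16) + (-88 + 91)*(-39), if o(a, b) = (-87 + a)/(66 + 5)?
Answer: -8403/71 ≈ -118.35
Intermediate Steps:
o(a, b) = -87/71 + a/71 (o(a, b) = (-87 + a)/71 = (-87 + a)*(1/71) = -87/71 + a/71)
o(-9, 16) + (-88 + 91)*(-39) = (-87/71 + (1/71)*(-9)) + (-88 + 91)*(-39) = (-87/71 - 9/71) + 3*(-39) = -96/71 - 117 = -8403/71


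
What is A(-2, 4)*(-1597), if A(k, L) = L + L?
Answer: -12776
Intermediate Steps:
A(k, L) = 2*L
A(-2, 4)*(-1597) = (2*4)*(-1597) = 8*(-1597) = -12776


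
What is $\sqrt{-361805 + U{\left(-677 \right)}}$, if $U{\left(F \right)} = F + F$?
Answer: $3 i \sqrt{40351} \approx 602.63 i$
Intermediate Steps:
$U{\left(F \right)} = 2 F$
$\sqrt{-361805 + U{\left(-677 \right)}} = \sqrt{-361805 + 2 \left(-677\right)} = \sqrt{-361805 - 1354} = \sqrt{-363159} = 3 i \sqrt{40351}$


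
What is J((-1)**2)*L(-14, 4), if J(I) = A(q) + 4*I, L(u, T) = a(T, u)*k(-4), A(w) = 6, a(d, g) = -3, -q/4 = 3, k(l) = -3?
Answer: 90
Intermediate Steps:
q = -12 (q = -4*3 = -12)
L(u, T) = 9 (L(u, T) = -3*(-3) = 9)
J(I) = 6 + 4*I
J((-1)**2)*L(-14, 4) = (6 + 4*(-1)**2)*9 = (6 + 4*1)*9 = (6 + 4)*9 = 10*9 = 90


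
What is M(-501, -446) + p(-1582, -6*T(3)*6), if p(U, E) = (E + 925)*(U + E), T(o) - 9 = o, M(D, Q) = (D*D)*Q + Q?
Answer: -112939794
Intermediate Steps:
M(D, Q) = Q + Q*D**2 (M(D, Q) = D**2*Q + Q = Q*D**2 + Q = Q + Q*D**2)
T(o) = 9 + o
p(U, E) = (925 + E)*(E + U)
M(-501, -446) + p(-1582, -6*T(3)*6) = -446*(1 + (-501)**2) + ((-6*(9 + 3)*6)**2 + 925*(-6*(9 + 3)*6) + 925*(-1582) + (-6*(9 + 3)*6)*(-1582)) = -446*(1 + 251001) + ((-6*12*6)**2 + 925*(-6*12*6) - 1463350 + (-6*12*6)*(-1582)) = -446*251002 + ((-72*6)**2 + 925*(-72*6) - 1463350 - 72*6*(-1582)) = -111946892 + ((-432)**2 + 925*(-432) - 1463350 - 432*(-1582)) = -111946892 + (186624 - 399600 - 1463350 + 683424) = -111946892 - 992902 = -112939794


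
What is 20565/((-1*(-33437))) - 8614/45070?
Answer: 319419116/753502795 ≈ 0.42391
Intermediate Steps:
20565/((-1*(-33437))) - 8614/45070 = 20565/33437 - 8614*1/45070 = 20565*(1/33437) - 4307/22535 = 20565/33437 - 4307/22535 = 319419116/753502795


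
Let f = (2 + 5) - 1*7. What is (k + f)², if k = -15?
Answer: 225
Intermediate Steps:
f = 0 (f = 7 - 7 = 0)
(k + f)² = (-15 + 0)² = (-15)² = 225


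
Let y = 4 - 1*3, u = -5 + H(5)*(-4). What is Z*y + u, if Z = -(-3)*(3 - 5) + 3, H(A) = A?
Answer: -28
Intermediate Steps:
u = -25 (u = -5 + 5*(-4) = -5 - 20 = -25)
y = 1 (y = 4 - 3 = 1)
Z = -3 (Z = -(-3)*(-2) + 3 = -1*6 + 3 = -6 + 3 = -3)
Z*y + u = -3*1 - 25 = -3 - 25 = -28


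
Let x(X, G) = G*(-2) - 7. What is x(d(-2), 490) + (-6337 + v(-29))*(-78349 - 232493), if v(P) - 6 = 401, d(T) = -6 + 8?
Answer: 1843292073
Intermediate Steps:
d(T) = 2
v(P) = 407 (v(P) = 6 + 401 = 407)
x(X, G) = -7 - 2*G (x(X, G) = -2*G - 7 = -7 - 2*G)
x(d(-2), 490) + (-6337 + v(-29))*(-78349 - 232493) = (-7 - 2*490) + (-6337 + 407)*(-78349 - 232493) = (-7 - 980) - 5930*(-310842) = -987 + 1843293060 = 1843292073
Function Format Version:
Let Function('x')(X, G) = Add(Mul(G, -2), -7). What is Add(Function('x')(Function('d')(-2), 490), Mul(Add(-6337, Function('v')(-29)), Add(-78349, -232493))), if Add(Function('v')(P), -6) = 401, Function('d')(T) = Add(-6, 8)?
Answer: 1843292073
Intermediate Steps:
Function('d')(T) = 2
Function('v')(P) = 407 (Function('v')(P) = Add(6, 401) = 407)
Function('x')(X, G) = Add(-7, Mul(-2, G)) (Function('x')(X, G) = Add(Mul(-2, G), -7) = Add(-7, Mul(-2, G)))
Add(Function('x')(Function('d')(-2), 490), Mul(Add(-6337, Function('v')(-29)), Add(-78349, -232493))) = Add(Add(-7, Mul(-2, 490)), Mul(Add(-6337, 407), Add(-78349, -232493))) = Add(Add(-7, -980), Mul(-5930, -310842)) = Add(-987, 1843293060) = 1843292073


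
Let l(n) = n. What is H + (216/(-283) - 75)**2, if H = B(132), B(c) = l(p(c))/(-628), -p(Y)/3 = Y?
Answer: 72183416328/12573973 ≈ 5740.7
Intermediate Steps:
p(Y) = -3*Y
B(c) = 3*c/628 (B(c) = -3*c/(-628) = -3*c*(-1/628) = 3*c/628)
H = 99/157 (H = (3/628)*132 = 99/157 ≈ 0.63057)
H + (216/(-283) - 75)**2 = 99/157 + (216/(-283) - 75)**2 = 99/157 + (216*(-1/283) - 75)**2 = 99/157 + (-216/283 - 75)**2 = 99/157 + (-21441/283)**2 = 99/157 + 459716481/80089 = 72183416328/12573973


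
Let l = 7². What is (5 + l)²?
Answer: 2916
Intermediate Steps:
l = 49
(5 + l)² = (5 + 49)² = 54² = 2916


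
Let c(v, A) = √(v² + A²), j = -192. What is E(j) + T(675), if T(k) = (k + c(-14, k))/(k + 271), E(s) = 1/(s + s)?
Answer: 129127/181632 + √455821/946 ≈ 1.4246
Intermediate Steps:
c(v, A) = √(A² + v²)
E(s) = 1/(2*s)
T(k) = (k + √(196 + k²))/(271 + k) (T(k) = (k + √(k² + (-14)²))/(k + 271) = (k + √(k² + 196))/(271 + k) = (k + √(196 + k²))/(271 + k))
E(j) + T(675) = (½)/(-192) + (675 + √(196 + 675²))/(271 + 675) = (½)*(-1/192) + (675 + √(196 + 455625))/946 = -1/384 + (675 + √455821)/946 = -1/384 + (675/946 + √455821/946) = 129127/181632 + √455821/946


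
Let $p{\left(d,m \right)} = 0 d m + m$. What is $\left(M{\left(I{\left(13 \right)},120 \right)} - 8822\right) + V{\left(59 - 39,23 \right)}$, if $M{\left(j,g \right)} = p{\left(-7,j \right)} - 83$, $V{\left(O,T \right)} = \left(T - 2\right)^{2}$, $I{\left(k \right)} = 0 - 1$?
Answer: $-8465$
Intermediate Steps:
$p{\left(d,m \right)} = m$ ($p{\left(d,m \right)} = 0 m + m = 0 + m = m$)
$I{\left(k \right)} = -1$
$V{\left(O,T \right)} = \left(-2 + T\right)^{2}$
$M{\left(j,g \right)} = -83 + j$ ($M{\left(j,g \right)} = j - 83 = -83 + j$)
$\left(M{\left(I{\left(13 \right)},120 \right)} - 8822\right) + V{\left(59 - 39,23 \right)} = \left(\left(-83 - 1\right) - 8822\right) + \left(-2 + 23\right)^{2} = \left(-84 - 8822\right) + 21^{2} = -8906 + 441 = -8465$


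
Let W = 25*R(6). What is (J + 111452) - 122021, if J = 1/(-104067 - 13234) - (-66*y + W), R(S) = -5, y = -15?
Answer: -1341219635/117301 ≈ -11434.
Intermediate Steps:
W = -125 (W = 25*(-5) = -125)
J = -101465366/117301 (J = 1/(-104067 - 13234) - (-66*(-15) - 125) = 1/(-117301) - (990 - 125) = -1/117301 - 1*865 = -1/117301 - 865 = -101465366/117301 ≈ -865.00)
(J + 111452) - 122021 = (-101465366/117301 + 111452) - 122021 = 12971965686/117301 - 122021 = -1341219635/117301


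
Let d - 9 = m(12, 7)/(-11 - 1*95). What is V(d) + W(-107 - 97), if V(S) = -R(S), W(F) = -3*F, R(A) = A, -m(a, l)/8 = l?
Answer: 31931/53 ≈ 602.47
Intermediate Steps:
m(a, l) = -8*l
d = 505/53 (d = 9 + (-8*7)/(-11 - 1*95) = 9 - 56/(-11 - 95) = 9 - 56/(-106) = 9 - 56*(-1/106) = 9 + 28/53 = 505/53 ≈ 9.5283)
V(S) = -S
V(d) + W(-107 - 97) = -1*505/53 - 3*(-107 - 97) = -505/53 - 3*(-204) = -505/53 + 612 = 31931/53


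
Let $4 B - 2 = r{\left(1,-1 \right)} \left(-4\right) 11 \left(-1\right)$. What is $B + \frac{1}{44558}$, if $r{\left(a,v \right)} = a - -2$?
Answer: $\frac{746347}{22279} \approx 33.5$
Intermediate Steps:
$r{\left(a,v \right)} = 2 + a$ ($r{\left(a,v \right)} = a + 2 = 2 + a$)
$B = \frac{67}{2}$ ($B = \frac{1}{2} + \frac{\left(2 + 1\right) \left(-4\right) 11 \left(-1\right)}{4} = \frac{1}{2} + \frac{3 \left(-4\right) \left(-11\right)}{4} = \frac{1}{2} + \frac{\left(-12\right) \left(-11\right)}{4} = \frac{1}{2} + \frac{1}{4} \cdot 132 = \frac{1}{2} + 33 = \frac{67}{2} \approx 33.5$)
$B + \frac{1}{44558} = \frac{67}{2} + \frac{1}{44558} = \frac{746347}{22279}$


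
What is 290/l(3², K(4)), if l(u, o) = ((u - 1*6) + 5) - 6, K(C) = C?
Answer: 145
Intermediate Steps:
l(u, o) = -7 + u (l(u, o) = ((u - 6) + 5) - 6 = ((-6 + u) + 5) - 6 = (-1 + u) - 6 = -7 + u)
290/l(3², K(4)) = 290/(-7 + 3²) = 290/(-7 + 9) = 290/2 = 290*(½) = 145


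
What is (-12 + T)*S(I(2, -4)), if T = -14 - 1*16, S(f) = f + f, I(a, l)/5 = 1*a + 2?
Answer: -1680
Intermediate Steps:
I(a, l) = 10 + 5*a (I(a, l) = 5*(1*a + 2) = 5*(a + 2) = 5*(2 + a) = 10 + 5*a)
S(f) = 2*f
T = -30 (T = -14 - 16 = -30)
(-12 + T)*S(I(2, -4)) = (-12 - 30)*(2*(10 + 5*2)) = -84*(10 + 10) = -84*20 = -42*40 = -1680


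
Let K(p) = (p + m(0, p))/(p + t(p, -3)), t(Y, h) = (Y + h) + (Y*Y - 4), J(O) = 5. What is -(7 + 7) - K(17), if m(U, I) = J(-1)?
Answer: -2223/158 ≈ -14.070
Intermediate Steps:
t(Y, h) = -4 + Y + h + Y**2 (t(Y, h) = (Y + h) + (Y**2 - 4) = (Y + h) + (-4 + Y**2) = -4 + Y + h + Y**2)
m(U, I) = 5
K(p) = (5 + p)/(-7 + p**2 + 2*p) (K(p) = (p + 5)/(p + (-4 + p - 3 + p**2)) = (5 + p)/(p + (-7 + p + p**2)) = (5 + p)/(-7 + p**2 + 2*p))
-(7 + 7) - K(17) = -(7 + 7) - (5 + 17)/(-7 + 17**2 + 2*17) = -1*14 - 22/(-7 + 289 + 34) = -14 - 22/316 = -14 - 1*11/158 = -14 - 11/158 = -2223/158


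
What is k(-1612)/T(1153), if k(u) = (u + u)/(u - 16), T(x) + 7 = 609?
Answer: 403/122507 ≈ 0.0032896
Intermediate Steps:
T(x) = 602 (T(x) = -7 + 609 = 602)
k(u) = 2*u/(-16 + u) (k(u) = (2*u)/(-16 + u) = 2*u/(-16 + u))
k(-1612)/T(1153) = (2*(-1612)/(-16 - 1612))/602 = (2*(-1612)/(-1628))*(1/602) = (2*(-1612)*(-1/1628))*(1/602) = (806/407)*(1/602) = 403/122507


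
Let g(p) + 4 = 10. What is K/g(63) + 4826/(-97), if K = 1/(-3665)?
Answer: -106123837/2133030 ≈ -49.753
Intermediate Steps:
K = -1/3665 ≈ -0.00027285
g(p) = 6 (g(p) = -4 + 10 = 6)
K/g(63) + 4826/(-97) = -1/3665/6 + 4826/(-97) = -1/3665*⅙ + 4826*(-1/97) = -1/21990 - 4826/97 = -106123837/2133030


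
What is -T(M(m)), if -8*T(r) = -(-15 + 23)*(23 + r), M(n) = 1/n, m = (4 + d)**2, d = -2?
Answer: -93/4 ≈ -23.250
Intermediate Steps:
m = 4 (m = (4 - 2)**2 = 2**2 = 4)
T(r) = 23 + r (T(r) = -(-1)*(-15 + 23)*(23 + r)/8 = -(-1)*8*(23 + r)/8 = -(-1)*(184 + 8*r)/8 = -(-184 - 8*r)/8 = 23 + r)
-T(M(m)) = -(23 + 1/4) = -1*93/4 = -93/4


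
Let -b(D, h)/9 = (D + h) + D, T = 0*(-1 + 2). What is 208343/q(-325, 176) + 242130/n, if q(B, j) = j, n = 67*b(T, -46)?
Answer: 970272169/813648 ≈ 1192.5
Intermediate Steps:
T = 0 (T = 0*1 = 0)
b(D, h) = -18*D - 9*h (b(D, h) = -9*((D + h) + D) = -9*(h + 2*D) = -18*D - 9*h)
n = 27738 (n = 67*(-18*0 - 9*(-46)) = 67*(0 + 414) = 67*414 = 27738)
208343/q(-325, 176) + 242130/n = 208343/176 + 242130/27738 = 208343*(1/176) + 242130*(1/27738) = 208343/176 + 40355/4623 = 970272169/813648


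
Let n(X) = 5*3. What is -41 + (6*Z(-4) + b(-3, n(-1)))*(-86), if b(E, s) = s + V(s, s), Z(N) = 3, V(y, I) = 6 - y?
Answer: -2105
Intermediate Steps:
n(X) = 15
b(E, s) = 6 (b(E, s) = s + (6 - s) = 6)
-41 + (6*Z(-4) + b(-3, n(-1)))*(-86) = -41 + (6*3 + 6)*(-86) = -41 + (18 + 6)*(-86) = -41 + 24*(-86) = -41 - 2064 = -2105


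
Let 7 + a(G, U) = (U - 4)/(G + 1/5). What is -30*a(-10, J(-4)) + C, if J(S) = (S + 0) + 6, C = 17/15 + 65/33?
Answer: 1673438/8085 ≈ 206.98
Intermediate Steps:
C = 512/165 (C = 17*(1/15) + 65*(1/33) = 17/15 + 65/33 = 512/165 ≈ 3.1030)
J(S) = 6 + S (J(S) = S + 6 = 6 + S)
a(G, U) = -7 + (-4 + U)/(⅕ + G) (a(G, U) = -7 + (U - 4)/(G + 1/5) = -7 + (-4 + U)/(G + ⅕) = -7 + (-4 + U)/(⅕ + G))
-30*a(-10, J(-4)) + C = -30*(-27 - 35*(-10) + 5*(6 - 4))/(1 + 5*(-10)) + 512/165 = -30*(-27 + 350 + 5*2)/(1 - 50) + 512/165 = -30*(-27 + 350 + 10)/(-49) + 512/165 = -(-30)*333/49 + 512/165 = -30*(-333/49) + 512/165 = 9990/49 + 512/165 = 1673438/8085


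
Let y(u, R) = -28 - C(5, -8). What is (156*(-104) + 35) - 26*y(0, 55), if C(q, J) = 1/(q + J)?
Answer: -46409/3 ≈ -15470.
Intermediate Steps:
C(q, J) = 1/(J + q)
y(u, R) = -83/3 (y(u, R) = -28 - 1/(-8 + 5) = -28 - 1/(-3) = -28 - 1*(-1/3) = -28 + 1/3 = -83/3)
(156*(-104) + 35) - 26*y(0, 55) = (156*(-104) + 35) - 26*(-83/3) = (-16224 + 35) + 2158/3 = -16189 + 2158/3 = -46409/3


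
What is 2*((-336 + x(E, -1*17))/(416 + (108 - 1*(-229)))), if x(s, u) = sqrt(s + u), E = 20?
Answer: -224/251 + 2*sqrt(3)/753 ≈ -0.88783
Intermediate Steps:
2*((-336 + x(E, -1*17))/(416 + (108 - 1*(-229)))) = 2*((-336 + sqrt(20 - 1*17))/(416 + (108 - 1*(-229)))) = 2*((-336 + sqrt(20 - 17))/(416 + (108 + 229))) = 2*((-336 + sqrt(3))/(416 + 337)) = 2*((-336 + sqrt(3))/753) = 2*((-336 + sqrt(3))*(1/753)) = 2*(-112/251 + sqrt(3)/753) = -224/251 + 2*sqrt(3)/753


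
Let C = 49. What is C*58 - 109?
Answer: 2733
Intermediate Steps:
C*58 - 109 = 49*58 - 109 = 2842 - 109 = 2733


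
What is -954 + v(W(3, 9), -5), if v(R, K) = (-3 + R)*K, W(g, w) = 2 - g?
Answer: -934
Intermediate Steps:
v(R, K) = K*(-3 + R)
-954 + v(W(3, 9), -5) = -954 - 5*(-3 + (2 - 1*3)) = -954 - 5*(-3 + (2 - 3)) = -954 - 5*(-3 - 1) = -954 - 5*(-4) = -954 + 20 = -934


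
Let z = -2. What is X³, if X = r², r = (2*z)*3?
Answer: 2985984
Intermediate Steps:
r = -12 (r = (2*(-2))*3 = -4*3 = -12)
X = 144 (X = (-12)² = 144)
X³ = 144³ = 2985984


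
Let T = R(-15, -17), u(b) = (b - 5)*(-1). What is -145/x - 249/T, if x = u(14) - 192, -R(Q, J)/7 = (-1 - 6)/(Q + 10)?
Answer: 257350/9849 ≈ 26.130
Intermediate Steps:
u(b) = 5 - b (u(b) = (-5 + b)*(-1) = 5 - b)
R(Q, J) = 49/(10 + Q) (R(Q, J) = -7*(-1 - 6)/(Q + 10) = -(-49)/(10 + Q) = 49/(10 + Q))
T = -49/5 (T = 49/(10 - 15) = 49/(-5) = 49*(-⅕) = -49/5 ≈ -9.8000)
x = -201 (x = (5 - 1*14) - 192 = (5 - 14) - 192 = -9 - 192 = -201)
-145/x - 249/T = -145/(-201) - 249/(-49/5) = -145*(-1/201) - 249*(-5/49) = 145/201 + 1245/49 = 257350/9849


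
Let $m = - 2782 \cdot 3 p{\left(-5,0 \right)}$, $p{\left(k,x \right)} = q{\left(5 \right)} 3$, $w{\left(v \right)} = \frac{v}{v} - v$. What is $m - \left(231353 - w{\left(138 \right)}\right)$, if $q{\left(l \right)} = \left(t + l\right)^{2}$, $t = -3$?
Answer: $-331642$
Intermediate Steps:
$w{\left(v \right)} = 1 - v$
$q{\left(l \right)} = \left(-3 + l\right)^{2}$
$p{\left(k,x \right)} = 12$ ($p{\left(k,x \right)} = \left(-3 + 5\right)^{2} \cdot 3 = 2^{2} \cdot 3 = 4 \cdot 3 = 12$)
$m = -100152$ ($m = - 2782 \cdot 3 \cdot 12 = \left(-2782\right) 36 = -100152$)
$m - \left(231353 - w{\left(138 \right)}\right) = -100152 - \left(231353 - \left(1 - 138\right)\right) = -100152 - \left(231353 - -137\right) = -100152 - \left(231353 + 137\right) = -100152 - 231490 = -331642$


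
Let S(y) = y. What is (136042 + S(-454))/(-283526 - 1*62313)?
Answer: -135588/345839 ≈ -0.39206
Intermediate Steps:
(136042 + S(-454))/(-283526 - 1*62313) = (136042 - 454)/(-283526 - 1*62313) = 135588/(-283526 - 62313) = 135588/(-345839) = 135588*(-1/345839) = -135588/345839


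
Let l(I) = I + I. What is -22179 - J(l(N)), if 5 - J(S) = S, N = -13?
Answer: -22210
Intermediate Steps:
l(I) = 2*I
J(S) = 5 - S
-22179 - J(l(N)) = -22179 - (5 - 2*(-13)) = -22179 - (5 - 1*(-26)) = -22179 - (5 + 26) = -22179 - 1*31 = -22179 - 31 = -22210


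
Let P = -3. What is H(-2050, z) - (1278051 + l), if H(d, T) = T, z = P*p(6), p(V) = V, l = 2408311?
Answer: -3686380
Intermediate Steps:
z = -18 (z = -3*6 = -18)
H(-2050, z) - (1278051 + l) = -18 - (1278051 + 2408311) = -18 - 1*3686362 = -18 - 3686362 = -3686380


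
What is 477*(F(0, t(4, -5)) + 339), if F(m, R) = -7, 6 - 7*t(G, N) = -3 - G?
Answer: 158364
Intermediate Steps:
t(G, N) = 9/7 + G/7 (t(G, N) = 6/7 - (-3 - G)/7 = 6/7 + (3/7 + G/7) = 9/7 + G/7)
477*(F(0, t(4, -5)) + 339) = 477*(-7 + 339) = 477*332 = 158364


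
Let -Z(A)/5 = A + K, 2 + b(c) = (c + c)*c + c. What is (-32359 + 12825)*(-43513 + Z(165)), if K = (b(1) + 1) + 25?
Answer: 868735582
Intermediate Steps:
b(c) = -2 + c + 2*c**2 (b(c) = -2 + ((c + c)*c + c) = -2 + ((2*c)*c + c) = -2 + (2*c**2 + c) = -2 + (c + 2*c**2) = -2 + c + 2*c**2)
K = 27 (K = ((-2 + 1 + 2*1**2) + 1) + 25 = ((-2 + 1 + 2*1) + 1) + 25 = ((-2 + 1 + 2) + 1) + 25 = (1 + 1) + 25 = 2 + 25 = 27)
Z(A) = -135 - 5*A (Z(A) = -5*(A + 27) = -5*(27 + A) = -135 - 5*A)
(-32359 + 12825)*(-43513 + Z(165)) = (-32359 + 12825)*(-43513 + (-135 - 5*165)) = -19534*(-43513 + (-135 - 825)) = -19534*(-43513 - 960) = -19534*(-44473) = 868735582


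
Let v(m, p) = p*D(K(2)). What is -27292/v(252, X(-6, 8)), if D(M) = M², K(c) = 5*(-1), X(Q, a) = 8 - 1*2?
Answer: -13646/75 ≈ -181.95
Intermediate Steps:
X(Q, a) = 6 (X(Q, a) = 8 - 2 = 6)
K(c) = -5
v(m, p) = 25*p (v(m, p) = p*(-5)² = p*25 = 25*p)
-27292/v(252, X(-6, 8)) = -27292/(25*6) = -27292/150 = -27292*1/150 = -13646/75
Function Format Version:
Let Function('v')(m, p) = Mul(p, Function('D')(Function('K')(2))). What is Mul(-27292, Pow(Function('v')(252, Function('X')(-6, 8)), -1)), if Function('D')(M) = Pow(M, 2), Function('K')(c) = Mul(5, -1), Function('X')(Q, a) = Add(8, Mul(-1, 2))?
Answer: Rational(-13646, 75) ≈ -181.95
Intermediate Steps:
Function('X')(Q, a) = 6 (Function('X')(Q, a) = Add(8, -2) = 6)
Function('K')(c) = -5
Function('v')(m, p) = Mul(25, p) (Function('v')(m, p) = Mul(p, Pow(-5, 2)) = Mul(p, 25) = Mul(25, p))
Mul(-27292, Pow(Function('v')(252, Function('X')(-6, 8)), -1)) = Mul(-27292, Pow(Mul(25, 6), -1)) = Mul(-27292, Pow(150, -1)) = Mul(-27292, Rational(1, 150)) = Rational(-13646, 75)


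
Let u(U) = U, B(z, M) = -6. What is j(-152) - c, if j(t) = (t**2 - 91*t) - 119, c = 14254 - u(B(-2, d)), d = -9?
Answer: 22557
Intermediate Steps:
c = 14260 (c = 14254 - 1*(-6) = 14254 + 6 = 14260)
j(t) = -119 + t**2 - 91*t
j(-152) - c = (-119 + (-152)**2 - 91*(-152)) - 1*14260 = (-119 + 23104 + 13832) - 14260 = 36817 - 14260 = 22557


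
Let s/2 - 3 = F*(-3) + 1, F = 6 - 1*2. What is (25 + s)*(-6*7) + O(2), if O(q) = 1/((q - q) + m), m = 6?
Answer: -2267/6 ≈ -377.83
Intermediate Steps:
F = 4 (F = 6 - 2 = 4)
O(q) = ⅙ (O(q) = 1/((q - q) + 6) = 1/(0 + 6) = 1/6 = ⅙)
s = -16 (s = 6 + 2*(4*(-3) + 1) = 6 + 2*(-12 + 1) = 6 + 2*(-11) = 6 - 22 = -16)
(25 + s)*(-6*7) + O(2) = (25 - 16)*(-6*7) + ⅙ = 9*(-42) + ⅙ = -378 + ⅙ = -2267/6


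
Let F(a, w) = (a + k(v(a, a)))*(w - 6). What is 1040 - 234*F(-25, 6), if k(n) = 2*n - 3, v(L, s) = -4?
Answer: 1040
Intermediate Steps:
k(n) = -3 + 2*n
F(a, w) = (-11 + a)*(-6 + w) (F(a, w) = (a + (-3 + 2*(-4)))*(w - 6) = (a + (-3 - 8))*(-6 + w) = (a - 11)*(-6 + w) = (-11 + a)*(-6 + w))
1040 - 234*F(-25, 6) = 1040 - 234*(66 - 11*6 - 6*(-25) - 25*6) = 1040 - 234*(66 - 66 + 150 - 150) = 1040 - 234*0 = 1040 + 0 = 1040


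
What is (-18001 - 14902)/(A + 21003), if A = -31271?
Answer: 32903/10268 ≈ 3.2044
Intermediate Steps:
(-18001 - 14902)/(A + 21003) = (-18001 - 14902)/(-31271 + 21003) = -32903/(-10268) = -32903*(-1/10268) = 32903/10268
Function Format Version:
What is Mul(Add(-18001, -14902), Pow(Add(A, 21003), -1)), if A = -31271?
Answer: Rational(32903, 10268) ≈ 3.2044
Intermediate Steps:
Mul(Add(-18001, -14902), Pow(Add(A, 21003), -1)) = Mul(Add(-18001, -14902), Pow(Add(-31271, 21003), -1)) = Mul(-32903, Pow(-10268, -1)) = Mul(-32903, Rational(-1, 10268)) = Rational(32903, 10268)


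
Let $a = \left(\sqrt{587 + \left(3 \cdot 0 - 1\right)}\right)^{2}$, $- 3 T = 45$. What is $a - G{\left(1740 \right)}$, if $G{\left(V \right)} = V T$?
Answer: $26686$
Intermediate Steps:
$T = -15$ ($T = \left(- \frac{1}{3}\right) 45 = -15$)
$G{\left(V \right)} = - 15 V$ ($G{\left(V \right)} = V \left(-15\right) = - 15 V$)
$a = 586$ ($a = \left(\sqrt{587 + \left(0 - 1\right)}\right)^{2} = \left(\sqrt{587 - 1}\right)^{2} = \left(\sqrt{586}\right)^{2} = 586$)
$a - G{\left(1740 \right)} = 586 - \left(-15\right) 1740 = 586 - -26100 = 586 + 26100 = 26686$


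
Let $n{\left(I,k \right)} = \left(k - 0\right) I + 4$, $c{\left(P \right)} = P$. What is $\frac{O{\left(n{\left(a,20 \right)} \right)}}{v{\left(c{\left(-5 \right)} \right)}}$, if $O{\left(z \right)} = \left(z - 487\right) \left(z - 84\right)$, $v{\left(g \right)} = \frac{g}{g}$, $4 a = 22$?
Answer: $-11190$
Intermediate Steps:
$a = \frac{11}{2}$ ($a = \frac{1}{4} \cdot 22 = \frac{11}{2} \approx 5.5$)
$n{\left(I,k \right)} = 4 + I k$ ($n{\left(I,k \right)} = \left(k + 0\right) I + 4 = k I + 4 = I k + 4 = 4 + I k$)
$v{\left(g \right)} = 1$
$O{\left(z \right)} = \left(-487 + z\right) \left(-84 + z\right)$
$\frac{O{\left(n{\left(a,20 \right)} \right)}}{v{\left(c{\left(-5 \right)} \right)}} = \frac{40908 + \left(4 + \frac{11}{2} \cdot 20\right)^{2} - 571 \left(4 + \frac{11}{2} \cdot 20\right)}{1} = \left(40908 + \left(4 + 110\right)^{2} - 571 \left(4 + 110\right)\right) 1 = \left(40908 + 114^{2} - 65094\right) 1 = \left(40908 + 12996 - 65094\right) 1 = \left(-11190\right) 1 = -11190$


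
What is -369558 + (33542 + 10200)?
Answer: -325816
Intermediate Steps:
-369558 + (33542 + 10200) = -369558 + 43742 = -325816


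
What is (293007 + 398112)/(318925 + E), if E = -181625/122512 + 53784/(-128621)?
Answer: 10890387779130288/5025467717517067 ≈ 2.1670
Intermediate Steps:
E = -29949974533/15757615952 (E = -181625*1/122512 + 53784*(-1/128621) = -181625/122512 - 53784/128621 = -29949974533/15757615952 ≈ -1.9007)
(293007 + 398112)/(318925 + E) = (293007 + 398112)/(318925 - 29949974533/15757615952) = 691119/(5025467717517067/15757615952) = 691119*(15757615952/5025467717517067) = 10890387779130288/5025467717517067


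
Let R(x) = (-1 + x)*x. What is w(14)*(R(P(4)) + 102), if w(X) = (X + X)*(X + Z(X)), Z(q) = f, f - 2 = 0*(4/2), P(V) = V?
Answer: 51072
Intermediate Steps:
f = 2 (f = 2 + 0*(4/2) = 2 + 0*(4*(1/2)) = 2 + 0*2 = 2 + 0 = 2)
Z(q) = 2
R(x) = x*(-1 + x)
w(X) = 2*X*(2 + X) (w(X) = (X + X)*(X + 2) = (2*X)*(2 + X) = 2*X*(2 + X))
w(14)*(R(P(4)) + 102) = (2*14*(2 + 14))*(4*(-1 + 4) + 102) = (2*14*16)*(4*3 + 102) = 448*(12 + 102) = 448*114 = 51072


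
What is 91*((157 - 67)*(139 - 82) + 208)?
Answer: 485758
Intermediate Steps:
91*((157 - 67)*(139 - 82) + 208) = 91*(90*57 + 208) = 91*(5130 + 208) = 91*5338 = 485758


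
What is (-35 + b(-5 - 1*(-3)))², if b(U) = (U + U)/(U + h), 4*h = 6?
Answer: 729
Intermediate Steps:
h = 3/2 (h = (¼)*6 = 3/2 ≈ 1.5000)
b(U) = 2*U/(3/2 + U) (b(U) = (U + U)/(U + 3/2) = (2*U)/(3/2 + U) = 2*U/(3/2 + U))
(-35 + b(-5 - 1*(-3)))² = (-35 + 4*(-5 - 1*(-3))/(3 + 2*(-5 - 1*(-3))))² = (-35 + 4*(-5 + 3)/(3 + 2*(-5 + 3)))² = (-35 + 4*(-2)/(3 + 2*(-2)))² = (-35 + 4*(-2)/(3 - 4))² = (-35 + 4*(-2)/(-1))² = (-35 + 4*(-2)*(-1))² = (-35 + 8)² = (-27)² = 729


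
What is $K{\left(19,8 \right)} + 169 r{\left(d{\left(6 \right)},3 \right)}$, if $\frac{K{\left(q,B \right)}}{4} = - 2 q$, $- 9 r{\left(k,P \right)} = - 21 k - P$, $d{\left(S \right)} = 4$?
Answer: $\frac{4445}{3} \approx 1481.7$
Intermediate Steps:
$r{\left(k,P \right)} = \frac{P}{9} + \frac{7 k}{3}$ ($r{\left(k,P \right)} = - \frac{- 21 k - P}{9} = - \frac{- P - 21 k}{9} = \frac{P}{9} + \frac{7 k}{3}$)
$K{\left(q,B \right)} = - 8 q$ ($K{\left(q,B \right)} = 4 \left(- 2 q\right) = - 8 q$)
$K{\left(19,8 \right)} + 169 r{\left(d{\left(6 \right)},3 \right)} = \left(-8\right) 19 + 169 \left(\frac{1}{9} \cdot 3 + \frac{7}{3} \cdot 4\right) = -152 + 169 \left(\frac{1}{3} + \frac{28}{3}\right) = -152 + 169 \cdot \frac{29}{3} = -152 + \frac{4901}{3} = \frac{4445}{3}$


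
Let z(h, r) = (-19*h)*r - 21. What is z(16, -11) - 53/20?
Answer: 66407/20 ≈ 3320.4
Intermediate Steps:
z(h, r) = -21 - 19*h*r (z(h, r) = -19*h*r - 21 = -21 - 19*h*r)
z(16, -11) - 53/20 = (-21 - 19*16*(-11)) - 53/20 = (-21 + 3344) - 53/20 = 3323 - 1*53/20 = 3323 - 53/20 = 66407/20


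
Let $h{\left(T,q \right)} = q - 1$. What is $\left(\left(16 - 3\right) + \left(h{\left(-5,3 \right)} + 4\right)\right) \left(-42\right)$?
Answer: $-798$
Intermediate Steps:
$h{\left(T,q \right)} = -1 + q$
$\left(\left(16 - 3\right) + \left(h{\left(-5,3 \right)} + 4\right)\right) \left(-42\right) = \left(\left(16 - 3\right) + \left(\left(-1 + 3\right) + 4\right)\right) \left(-42\right) = \left(\left(16 - 3\right) + \left(2 + 4\right)\right) \left(-42\right) = \left(13 + 6\right) \left(-42\right) = 19 \left(-42\right) = -798$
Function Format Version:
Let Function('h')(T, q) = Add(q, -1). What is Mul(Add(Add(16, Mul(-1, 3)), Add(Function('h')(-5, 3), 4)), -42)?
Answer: -798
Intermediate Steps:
Function('h')(T, q) = Add(-1, q)
Mul(Add(Add(16, Mul(-1, 3)), Add(Function('h')(-5, 3), 4)), -42) = Mul(Add(Add(16, Mul(-1, 3)), Add(Add(-1, 3), 4)), -42) = Mul(Add(Add(16, -3), Add(2, 4)), -42) = Mul(Add(13, 6), -42) = Mul(19, -42) = -798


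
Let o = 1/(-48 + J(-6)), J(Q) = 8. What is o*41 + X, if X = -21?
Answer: -881/40 ≈ -22.025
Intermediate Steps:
o = -1/40 (o = 1/(-48 + 8) = 1/(-40) = -1/40 ≈ -0.025000)
o*41 + X = -1/40*41 - 21 = -41/40 - 21 = -881/40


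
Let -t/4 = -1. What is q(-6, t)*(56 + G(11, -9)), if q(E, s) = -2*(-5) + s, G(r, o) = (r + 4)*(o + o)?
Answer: -2996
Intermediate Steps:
G(r, o) = 2*o*(4 + r) (G(r, o) = (4 + r)*(2*o) = 2*o*(4 + r))
t = 4 (t = -4*(-1) = 4)
q(E, s) = 10 + s
q(-6, t)*(56 + G(11, -9)) = (10 + 4)*(56 + 2*(-9)*(4 + 11)) = 14*(56 + 2*(-9)*15) = 14*(56 - 270) = 14*(-214) = -2996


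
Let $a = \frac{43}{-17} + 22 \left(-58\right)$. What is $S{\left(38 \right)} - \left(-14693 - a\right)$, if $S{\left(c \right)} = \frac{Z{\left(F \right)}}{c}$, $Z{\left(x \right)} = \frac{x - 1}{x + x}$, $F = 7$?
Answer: $\frac{60660287}{4522} \approx 13414.0$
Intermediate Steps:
$a = - \frac{21735}{17}$ ($a = 43 \left(- \frac{1}{17}\right) - 1276 = - \frac{43}{17} - 1276 = - \frac{21735}{17} \approx -1278.5$)
$Z{\left(x \right)} = \frac{-1 + x}{2 x}$
$S{\left(c \right)} = \frac{3}{7 c}$ ($S{\left(c \right)} = \frac{\frac{1}{2} \cdot \frac{1}{7} \left(-1 + 7\right)}{c} = \frac{\frac{1}{2} \cdot \frac{1}{7} \cdot 6}{c} = \frac{3}{7 c}$)
$S{\left(38 \right)} - \left(-14693 - a\right) = \frac{3}{7 \cdot 38} - \left(-14693 - - \frac{21735}{17}\right) = \frac{3}{7} \cdot \frac{1}{38} - \left(-14693 + \frac{21735}{17}\right) = \frac{3}{266} - - \frac{228046}{17} = \frac{3}{266} + \frac{228046}{17} = \frac{60660287}{4522}$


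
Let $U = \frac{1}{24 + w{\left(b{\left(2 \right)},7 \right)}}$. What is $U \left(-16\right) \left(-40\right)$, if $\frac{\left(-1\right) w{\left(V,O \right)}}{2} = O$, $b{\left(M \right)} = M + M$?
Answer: $64$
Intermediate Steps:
$b{\left(M \right)} = 2 M$
$w{\left(V,O \right)} = - 2 O$
$U = \frac{1}{10}$ ($U = \frac{1}{24 - 14} = \frac{1}{10} \approx 0.1$)
$U \left(-16\right) \left(-40\right) = \frac{1}{10} \left(-16\right) \left(-40\right) = \left(- \frac{8}{5}\right) \left(-40\right) = 64$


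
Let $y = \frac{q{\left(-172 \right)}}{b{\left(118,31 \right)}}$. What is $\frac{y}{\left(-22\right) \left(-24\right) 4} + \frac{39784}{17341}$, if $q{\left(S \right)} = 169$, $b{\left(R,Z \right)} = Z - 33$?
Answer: $\frac{165116987}{73248384} \approx 2.2542$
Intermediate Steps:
$b{\left(R,Z \right)} = -33 + Z$ ($b{\left(R,Z \right)} = Z - 33 = -33 + Z$)
$y = - \frac{169}{2}$ ($y = \frac{169}{-33 + 31} = \frac{169}{-2} = 169 \left(- \frac{1}{2}\right) = - \frac{169}{2} \approx -84.5$)
$\frac{y}{\left(-22\right) \left(-24\right) 4} + \frac{39784}{17341} = - \frac{169}{2 \left(-22\right) \left(-24\right) 4} + \frac{39784}{17341} = - \frac{169}{2 \cdot 528 \cdot 4} + 39784 \cdot \frac{1}{17341} = - \frac{169}{2 \cdot 2112} + \frac{39784}{17341} = \left(- \frac{169}{2}\right) \frac{1}{2112} + \frac{39784}{17341} = - \frac{169}{4224} + \frac{39784}{17341} = \frac{165116987}{73248384}$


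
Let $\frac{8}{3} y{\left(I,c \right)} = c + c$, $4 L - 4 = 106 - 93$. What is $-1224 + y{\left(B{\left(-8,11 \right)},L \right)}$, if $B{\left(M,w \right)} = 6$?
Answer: $- \frac{19533}{16} \approx -1220.8$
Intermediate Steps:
$L = \frac{17}{4}$ ($L = 1 + \frac{106 - 93}{4} = 1 + \frac{1}{4} \cdot 13 = 1 + \frac{13}{4} = \frac{17}{4} \approx 4.25$)
$y{\left(I,c \right)} = \frac{3 c}{4}$ ($y{\left(I,c \right)} = \frac{3 \left(c + c\right)}{8} = \frac{3 \cdot 2 c}{8} = \frac{3 c}{4}$)
$-1224 + y{\left(B{\left(-8,11 \right)},L \right)} = -1224 + \frac{3}{4} \cdot \frac{17}{4} = -1224 + \frac{51}{16} = - \frac{19533}{16}$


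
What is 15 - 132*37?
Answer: -4869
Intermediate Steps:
15 - 132*37 = 15 - 4884 = -4869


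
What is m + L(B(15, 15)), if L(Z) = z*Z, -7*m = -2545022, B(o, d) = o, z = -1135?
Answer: 2425847/7 ≈ 3.4655e+5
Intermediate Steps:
m = 2545022/7 (m = -⅐*(-2545022) = 2545022/7 ≈ 3.6357e+5)
L(Z) = -1135*Z
m + L(B(15, 15)) = 2545022/7 - 1135*15 = 2545022/7 - 17025 = 2425847/7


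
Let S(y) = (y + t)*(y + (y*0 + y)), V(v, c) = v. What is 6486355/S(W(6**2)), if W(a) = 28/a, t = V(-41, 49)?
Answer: -525394755/5068 ≈ -1.0367e+5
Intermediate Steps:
t = -41
S(y) = 2*y*(-41 + y) (S(y) = (y - 41)*(y + (y*0 + y)) = (-41 + y)*(y + (0 + y)) = (-41 + y)*(y + y) = (-41 + y)*(2*y) = 2*y*(-41 + y))
6486355/S(W(6**2)) = 6486355/((2*(28/(6**2))*(-41 + 28/(6**2)))) = 6486355/((2*(28/36)*(-41 + 28/36))) = 6486355/((2*(28*(1/36))*(-41 + 28*(1/36)))) = 6486355/((2*(7/9)*(-41 + 7/9))) = 6486355/((2*(7/9)*(-362/9))) = 6486355/(-5068/81) = 6486355*(-81/5068) = -525394755/5068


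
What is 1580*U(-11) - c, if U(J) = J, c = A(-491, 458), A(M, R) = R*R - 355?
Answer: -226789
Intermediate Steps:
A(M, R) = -355 + R² (A(M, R) = R² - 355 = -355 + R²)
c = 209409 (c = -355 + 458² = -355 + 209764 = 209409)
1580*U(-11) - c = 1580*(-11) - 1*209409 = -17380 - 209409 = -226789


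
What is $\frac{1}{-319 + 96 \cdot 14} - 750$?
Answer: $- \frac{768749}{1025} \approx -750.0$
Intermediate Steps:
$\frac{1}{-319 + 96 \cdot 14} - 750 = \frac{1}{-319 + 1344} - 750 = \frac{1}{1025} - 750 = - \frac{768749}{1025}$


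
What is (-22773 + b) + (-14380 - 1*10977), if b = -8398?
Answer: -56528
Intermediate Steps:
(-22773 + b) + (-14380 - 1*10977) = (-22773 - 8398) + (-14380 - 1*10977) = -31171 + (-14380 - 10977) = -31171 - 25357 = -56528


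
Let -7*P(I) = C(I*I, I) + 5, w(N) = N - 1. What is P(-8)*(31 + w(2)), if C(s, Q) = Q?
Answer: 96/7 ≈ 13.714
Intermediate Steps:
w(N) = -1 + N
P(I) = -5/7 - I/7 (P(I) = -(I + 5)/7 = -(5 + I)/7 = -5/7 - I/7)
P(-8)*(31 + w(2)) = (-5/7 - ⅐*(-8))*(31 + (-1 + 2)) = (-5/7 + 8/7)*(31 + 1) = (3/7)*32 = 96/7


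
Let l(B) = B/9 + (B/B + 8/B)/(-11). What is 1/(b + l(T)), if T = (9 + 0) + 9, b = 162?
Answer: 99/16223 ≈ 0.0061025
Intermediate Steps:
T = 18 (T = 9 + 9 = 18)
l(B) = -1/11 - 8/(11*B) + B/9 (l(B) = B*(⅑) + (1 + 8/B)*(-1/11) = B/9 + (-1/11 - 8/(11*B)) = -1/11 - 8/(11*B) + B/9)
1/(b + l(T)) = 1/(162 + (1/99)*(-72 + 18*(-9 + 11*18))/18) = 1/(162 + (1/99)*(1/18)*(-72 + 18*(-9 + 198))) = 1/(162 + (1/99)*(1/18)*(-72 + 18*189)) = 1/(162 + (1/99)*(1/18)*(-72 + 3402)) = 1/(162 + (1/99)*(1/18)*3330) = 1/(162 + 185/99) = 1/(16223/99) = 99/16223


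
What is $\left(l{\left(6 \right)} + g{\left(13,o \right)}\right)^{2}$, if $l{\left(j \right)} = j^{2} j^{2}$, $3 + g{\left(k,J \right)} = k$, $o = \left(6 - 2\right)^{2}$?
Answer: $1705636$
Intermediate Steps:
$o = 16$ ($o = 4^{2} = 16$)
$g{\left(k,J \right)} = -3 + k$
$l{\left(j \right)} = j^{4}$
$\left(l{\left(6 \right)} + g{\left(13,o \right)}\right)^{2} = \left(6^{4} + \left(-3 + 13\right)\right)^{2} = \left(1296 + 10\right)^{2} = 1306^{2} = 1705636$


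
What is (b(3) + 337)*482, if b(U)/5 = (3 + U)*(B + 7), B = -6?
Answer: 176894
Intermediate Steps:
b(U) = 15 + 5*U (b(U) = 5*((3 + U)*(-6 + 7)) = 5*((3 + U)*1) = 5*(3 + U) = 15 + 5*U)
(b(3) + 337)*482 = ((15 + 5*3) + 337)*482 = ((15 + 15) + 337)*482 = (30 + 337)*482 = 367*482 = 176894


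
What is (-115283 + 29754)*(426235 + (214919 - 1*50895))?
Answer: -50484262011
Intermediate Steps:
(-115283 + 29754)*(426235 + (214919 - 1*50895)) = -85529*(426235 + (214919 - 50895)) = -85529*(426235 + 164024) = -85529*590259 = -50484262011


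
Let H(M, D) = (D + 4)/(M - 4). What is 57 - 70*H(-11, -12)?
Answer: 59/3 ≈ 19.667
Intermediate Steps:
H(M, D) = (4 + D)/(-4 + M)
57 - 70*H(-11, -12) = 57 - 70*(4 - 12)/(-4 - 11) = 57 - 70*(-8)/(-15) = 57 - (-14)*(-8)/3 = 57 - 70*8/15 = 57 - 112/3 = 59/3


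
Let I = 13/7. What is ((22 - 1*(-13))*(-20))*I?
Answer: -1300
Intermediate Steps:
I = 13/7 (I = 13*(1/7) = 13/7 ≈ 1.8571)
((22 - 1*(-13))*(-20))*I = ((22 - 1*(-13))*(-20))*(13/7) = ((22 + 13)*(-20))*(13/7) = (35*(-20))*(13/7) = -700*13/7 = -1300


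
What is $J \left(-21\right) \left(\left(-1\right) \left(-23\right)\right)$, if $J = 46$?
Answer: $-22218$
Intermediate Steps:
$J \left(-21\right) \left(\left(-1\right) \left(-23\right)\right) = 46 \left(-21\right) \left(\left(-1\right) \left(-23\right)\right) = \left(-966\right) 23 = -22218$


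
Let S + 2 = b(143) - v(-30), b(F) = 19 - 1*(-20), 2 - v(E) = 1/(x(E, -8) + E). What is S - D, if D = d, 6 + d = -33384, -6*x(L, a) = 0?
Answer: 1002749/30 ≈ 33425.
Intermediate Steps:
x(L, a) = 0 (x(L, a) = -⅙*0 = 0)
d = -33390 (d = -6 - 33384 = -33390)
D = -33390
v(E) = 2 - 1/E (v(E) = 2 - 1/(0 + E) = 2 - 1/E)
b(F) = 39 (b(F) = 19 + 20 = 39)
S = 1049/30 (S = -2 + (39 - (2 - 1/(-30))) = -2 + (39 - (2 - 1*(-1/30))) = -2 + (39 - (2 + 1/30)) = -2 + (39 - 1*61/30) = -2 + (39 - 61/30) = -2 + 1109/30 = 1049/30 ≈ 34.967)
S - D = 1049/30 - 1*(-33390) = 1049/30 + 33390 = 1002749/30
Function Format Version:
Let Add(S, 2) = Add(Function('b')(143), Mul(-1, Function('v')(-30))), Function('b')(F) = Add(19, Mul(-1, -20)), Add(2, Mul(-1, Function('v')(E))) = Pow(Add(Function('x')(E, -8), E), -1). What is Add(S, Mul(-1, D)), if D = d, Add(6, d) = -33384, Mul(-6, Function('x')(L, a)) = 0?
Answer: Rational(1002749, 30) ≈ 33425.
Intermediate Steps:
Function('x')(L, a) = 0 (Function('x')(L, a) = Mul(Rational(-1, 6), 0) = 0)
d = -33390 (d = Add(-6, -33384) = -33390)
D = -33390
Function('v')(E) = Add(2, Mul(-1, Pow(E, -1))) (Function('v')(E) = Add(2, Mul(-1, Pow(Add(0, E), -1))) = Add(2, Mul(-1, Pow(E, -1))))
Function('b')(F) = 39 (Function('b')(F) = Add(19, 20) = 39)
S = Rational(1049, 30) (S = Add(-2, Add(39, Mul(-1, Add(2, Mul(-1, Pow(-30, -1)))))) = Add(-2, Add(39, Mul(-1, Add(2, Mul(-1, Rational(-1, 30)))))) = Add(-2, Add(39, Mul(-1, Add(2, Rational(1, 30))))) = Add(-2, Add(39, Mul(-1, Rational(61, 30)))) = Add(-2, Add(39, Rational(-61, 30))) = Add(-2, Rational(1109, 30)) = Rational(1049, 30) ≈ 34.967)
Add(S, Mul(-1, D)) = Add(Rational(1049, 30), Mul(-1, -33390)) = Add(Rational(1049, 30), 33390) = Rational(1002749, 30)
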